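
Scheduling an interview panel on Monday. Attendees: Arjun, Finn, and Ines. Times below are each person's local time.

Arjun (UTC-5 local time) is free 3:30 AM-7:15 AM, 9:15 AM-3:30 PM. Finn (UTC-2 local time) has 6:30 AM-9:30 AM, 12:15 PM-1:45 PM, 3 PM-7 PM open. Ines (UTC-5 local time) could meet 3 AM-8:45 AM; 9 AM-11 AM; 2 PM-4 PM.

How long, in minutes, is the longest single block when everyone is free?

Arjun in UTC: 08:30-12:15, 14:15-20:30 (add 5h to convert from UTC-5).
Finn in UTC: 08:30-11:30, 14:15-15:45, 17:00-21:00 (add 2h to convert from UTC-2).
Ines in UTC: 08:00-13:45, 14:00-16:00, 19:00-21:00 (add 5h to convert from UTC-5).
Arjun ∩ Finn: 08:30-11:30, 14:15-15:45, 17:00-20:30.
Arjun ∩ Finn ∩ Ines: 08:30-11:30, 14:15-15:45, 19:00-20:30.
So the common availability across everyone is 08:30-11:30, 14:15-15:45, 19:00-20:30.
The longest is 08:30-11:30 at 180 minutes.

180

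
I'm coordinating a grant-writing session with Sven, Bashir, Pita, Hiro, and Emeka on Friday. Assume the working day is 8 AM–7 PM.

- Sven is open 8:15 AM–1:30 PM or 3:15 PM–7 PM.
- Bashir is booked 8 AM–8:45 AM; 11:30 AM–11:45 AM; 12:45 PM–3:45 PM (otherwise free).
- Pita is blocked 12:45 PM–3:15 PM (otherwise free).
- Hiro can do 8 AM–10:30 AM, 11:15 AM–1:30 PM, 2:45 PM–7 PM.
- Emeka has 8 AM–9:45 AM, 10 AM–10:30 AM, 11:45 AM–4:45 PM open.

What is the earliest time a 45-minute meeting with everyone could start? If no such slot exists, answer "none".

08:45

Sven free: 08:15-13:30, 15:15-19:00.
Bashir free: 08:45-11:30, 11:45-12:45, 15:45-19:00 (invert busy blocks within the working day).
Pita free: 08:00-12:45, 15:15-19:00 (invert busy blocks within the working day).
Hiro free: 08:00-10:30, 11:15-13:30, 14:45-19:00.
Emeka free: 08:00-09:45, 10:00-10:30, 11:45-16:45.
Sven ∩ Bashir: 08:45-11:30, 11:45-12:45, 15:45-19:00.
Sven ∩ Bashir ∩ Pita: 08:45-11:30, 11:45-12:45, 15:45-19:00.
Sven ∩ Bashir ∩ Pita ∩ Hiro: 08:45-10:30, 11:15-11:30, 11:45-12:45, 15:45-19:00.
Sven ∩ Bashir ∩ Pita ∩ Hiro ∩ Emeka: 08:45-09:45, 10:00-10:30, 11:45-12:45, 15:45-16:45.
So the common availability across everyone is 08:45-09:45, 10:00-10:30, 11:45-12:45, 15:45-16:45.
The first common window of at least 45 minutes is 08:45-09:45, so the earliest start is 08:45.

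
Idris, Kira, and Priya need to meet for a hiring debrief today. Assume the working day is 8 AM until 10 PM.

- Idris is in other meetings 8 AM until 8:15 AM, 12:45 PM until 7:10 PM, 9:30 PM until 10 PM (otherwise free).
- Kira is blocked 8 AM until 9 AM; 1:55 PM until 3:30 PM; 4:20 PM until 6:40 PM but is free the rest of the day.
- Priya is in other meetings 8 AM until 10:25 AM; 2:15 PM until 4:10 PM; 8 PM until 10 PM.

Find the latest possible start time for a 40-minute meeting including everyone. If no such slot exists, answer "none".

Idris free: 08:15-12:45, 19:10-21:30 (invert busy blocks within the working day).
Kira free: 09:00-13:55, 15:30-16:20, 18:40-22:00 (invert busy blocks within the working day).
Priya free: 10:25-14:15, 16:10-20:00 (invert busy blocks within the working day).
Idris ∩ Kira: 09:00-12:45, 19:10-21:30.
Idris ∩ Kira ∩ Priya: 10:25-12:45, 19:10-20:00.
The last common window of at least 40 minutes is 19:10-20:00; a 40-minute meeting can start as late as 19:20 and still end by 20:00.

19:20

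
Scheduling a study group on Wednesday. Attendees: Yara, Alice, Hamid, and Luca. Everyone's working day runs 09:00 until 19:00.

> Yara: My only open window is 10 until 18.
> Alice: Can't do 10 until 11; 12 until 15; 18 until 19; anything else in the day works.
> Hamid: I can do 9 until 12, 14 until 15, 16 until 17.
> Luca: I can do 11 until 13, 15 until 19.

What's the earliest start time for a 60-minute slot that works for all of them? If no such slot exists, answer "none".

11:00

Yara free: 10:00-18:00.
Alice free: 09:00-10:00, 11:00-12:00, 15:00-18:00 (invert busy blocks within the working day).
Hamid free: 09:00-12:00, 14:00-15:00, 16:00-17:00.
Luca free: 11:00-13:00, 15:00-19:00.
Yara ∩ Alice: 11:00-12:00, 15:00-18:00.
Yara ∩ Alice ∩ Hamid: 11:00-12:00, 16:00-17:00.
Yara ∩ Alice ∩ Hamid ∩ Luca: 11:00-12:00, 16:00-17:00.
The first common window of at least 60 minutes is 11:00-12:00, so the earliest start is 11:00.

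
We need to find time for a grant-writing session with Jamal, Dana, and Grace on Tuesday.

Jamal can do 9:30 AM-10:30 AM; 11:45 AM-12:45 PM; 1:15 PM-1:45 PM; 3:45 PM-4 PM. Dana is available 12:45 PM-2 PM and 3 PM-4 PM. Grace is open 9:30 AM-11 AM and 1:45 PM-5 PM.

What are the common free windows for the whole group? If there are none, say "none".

Jamal ∩ Dana: 13:15-13:45, 15:45-16:00.
Jamal ∩ Dana ∩ Grace: 15:45-16:00.

15:45-16:00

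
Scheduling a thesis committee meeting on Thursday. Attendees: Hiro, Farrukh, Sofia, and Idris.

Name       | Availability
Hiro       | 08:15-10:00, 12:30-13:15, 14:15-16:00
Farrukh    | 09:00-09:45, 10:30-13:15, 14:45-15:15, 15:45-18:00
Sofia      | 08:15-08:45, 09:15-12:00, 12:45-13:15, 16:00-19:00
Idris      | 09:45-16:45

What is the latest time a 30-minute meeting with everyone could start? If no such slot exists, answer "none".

Hiro ∩ Farrukh: 09:00-09:45, 12:30-13:15, 14:45-15:15, 15:45-16:00.
Hiro ∩ Farrukh ∩ Sofia: 09:15-09:45, 12:45-13:15.
Hiro ∩ Farrukh ∩ Sofia ∩ Idris: 12:45-13:15.
Those are the intersection windows.
The last common window of at least 30 minutes is 12:45-13:15; a 30-minute meeting can start as late as 12:45 and still end by 13:15.

12:45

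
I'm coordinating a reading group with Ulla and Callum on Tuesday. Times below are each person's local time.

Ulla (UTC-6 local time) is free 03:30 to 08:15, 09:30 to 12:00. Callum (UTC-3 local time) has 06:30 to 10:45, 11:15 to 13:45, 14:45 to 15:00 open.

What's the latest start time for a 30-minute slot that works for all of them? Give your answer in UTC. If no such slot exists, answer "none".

Ulla in UTC: 09:30-14:15, 15:30-18:00 (add 6h to convert from UTC-6).
Callum in UTC: 09:30-13:45, 14:15-16:45, 17:45-18:00 (add 3h to convert from UTC-3).
Ulla ∩ Callum: 09:30-13:45, 15:30-16:45, 17:45-18:00.
So the common availability across everyone is 09:30-13:45, 15:30-16:45, 17:45-18:00.
The last common window of at least 30 minutes is 15:30-16:45; a 30-minute meeting can start as late as 16:15 and still end by 16:45.

16:15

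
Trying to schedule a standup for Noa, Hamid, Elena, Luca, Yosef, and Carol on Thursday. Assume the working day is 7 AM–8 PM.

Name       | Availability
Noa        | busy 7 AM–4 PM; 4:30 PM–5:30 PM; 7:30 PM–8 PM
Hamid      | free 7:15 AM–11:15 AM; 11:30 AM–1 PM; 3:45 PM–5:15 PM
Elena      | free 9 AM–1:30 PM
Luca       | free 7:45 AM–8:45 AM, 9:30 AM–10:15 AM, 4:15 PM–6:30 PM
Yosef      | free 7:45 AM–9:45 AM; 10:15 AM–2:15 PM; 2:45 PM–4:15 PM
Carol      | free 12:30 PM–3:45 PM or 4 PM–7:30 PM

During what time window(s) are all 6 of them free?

none

Noa free: 16:00-16:30, 17:30-19:30 (invert busy blocks within the working day).
Hamid free: 07:15-11:15, 11:30-13:00, 15:45-17:15.
Elena free: 09:00-13:30.
Luca free: 07:45-08:45, 09:30-10:15, 16:15-18:30.
Yosef free: 07:45-09:45, 10:15-14:15, 14:45-16:15.
Carol free: 12:30-15:45, 16:00-19:30.
Noa ∩ Hamid: 16:00-16:30.
Noa ∩ Hamid ∩ Elena: ∅.
Noa ∩ Hamid ∩ Elena ∩ Luca: ∅.
Noa ∩ Hamid ∩ Elena ∩ Luca ∩ Yosef: ∅.
Noa ∩ Hamid ∩ Elena ∩ Luca ∩ Yosef ∩ Carol: ∅.
There is no time when everyone is free.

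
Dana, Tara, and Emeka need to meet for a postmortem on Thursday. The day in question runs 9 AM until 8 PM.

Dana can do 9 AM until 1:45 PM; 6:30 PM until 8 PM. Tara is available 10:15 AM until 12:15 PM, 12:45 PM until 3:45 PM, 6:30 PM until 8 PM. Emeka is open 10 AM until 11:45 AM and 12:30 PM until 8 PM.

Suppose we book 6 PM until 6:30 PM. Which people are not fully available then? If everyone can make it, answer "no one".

Dana: not fully free for 18:00-18:30. Tara: not fully free for 18:00-18:30. Emeka: free for 18:00-18:30.

Dana, Tara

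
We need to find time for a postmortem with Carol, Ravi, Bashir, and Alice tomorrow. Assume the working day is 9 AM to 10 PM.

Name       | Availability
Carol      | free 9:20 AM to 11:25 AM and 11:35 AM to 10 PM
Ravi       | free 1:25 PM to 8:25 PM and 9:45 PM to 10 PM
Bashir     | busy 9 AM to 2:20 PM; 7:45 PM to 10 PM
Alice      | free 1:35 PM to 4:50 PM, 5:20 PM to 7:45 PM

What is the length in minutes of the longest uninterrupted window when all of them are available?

150

Carol free: 09:20-11:25, 11:35-22:00.
Ravi free: 13:25-20:25, 21:45-22:00.
Bashir free: 14:20-19:45 (invert busy blocks within the working day).
Alice free: 13:35-16:50, 17:20-19:45.
Carol ∩ Ravi: 13:25-20:25, 21:45-22:00.
Carol ∩ Ravi ∩ Bashir: 14:20-19:45.
Carol ∩ Ravi ∩ Bashir ∩ Alice: 14:20-16:50, 17:20-19:45.
The longest is 14:20-16:50 at 150 minutes.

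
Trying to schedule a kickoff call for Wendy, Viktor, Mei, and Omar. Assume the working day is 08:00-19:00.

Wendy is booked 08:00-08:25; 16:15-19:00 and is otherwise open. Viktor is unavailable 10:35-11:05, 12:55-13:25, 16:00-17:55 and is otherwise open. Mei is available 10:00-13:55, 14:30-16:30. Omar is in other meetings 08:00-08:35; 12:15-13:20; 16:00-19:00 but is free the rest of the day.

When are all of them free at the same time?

10:00-10:35, 11:05-12:15, 13:25-13:55, 14:30-16:00

Wendy free: 08:25-16:15 (invert busy blocks within the working day).
Viktor free: 08:00-10:35, 11:05-12:55, 13:25-16:00, 17:55-19:00 (invert busy blocks within the working day).
Mei free: 10:00-13:55, 14:30-16:30.
Omar free: 08:35-12:15, 13:20-16:00 (invert busy blocks within the working day).
Wendy ∩ Viktor: 08:25-10:35, 11:05-12:55, 13:25-16:00.
Wendy ∩ Viktor ∩ Mei: 10:00-10:35, 11:05-12:55, 13:25-13:55, 14:30-16:00.
Wendy ∩ Viktor ∩ Mei ∩ Omar: 10:00-10:35, 11:05-12:15, 13:25-13:55, 14:30-16:00.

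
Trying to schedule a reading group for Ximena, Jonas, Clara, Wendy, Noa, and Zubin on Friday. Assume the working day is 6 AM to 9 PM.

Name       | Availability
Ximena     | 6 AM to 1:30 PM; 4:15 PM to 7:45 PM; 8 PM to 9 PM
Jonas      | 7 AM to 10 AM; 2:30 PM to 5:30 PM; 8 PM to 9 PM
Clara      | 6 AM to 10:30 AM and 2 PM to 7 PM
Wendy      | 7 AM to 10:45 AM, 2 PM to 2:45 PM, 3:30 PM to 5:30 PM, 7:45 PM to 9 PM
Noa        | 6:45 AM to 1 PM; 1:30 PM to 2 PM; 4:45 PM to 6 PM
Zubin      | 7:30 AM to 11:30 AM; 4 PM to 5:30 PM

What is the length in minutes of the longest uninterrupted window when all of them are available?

Ximena ∩ Jonas: 07:00-10:00, 16:15-17:30, 20:00-21:00.
Ximena ∩ Jonas ∩ Clara: 07:00-10:00, 16:15-17:30.
Ximena ∩ Jonas ∩ Clara ∩ Wendy: 07:00-10:00, 16:15-17:30.
Ximena ∩ Jonas ∩ Clara ∩ Wendy ∩ Noa: 07:00-10:00, 16:45-17:30.
Ximena ∩ Jonas ∩ Clara ∩ Wendy ∩ Noa ∩ Zubin: 07:30-10:00, 16:45-17:30.
So the common availability across everyone is 07:30-10:00, 16:45-17:30.
The longest is 07:30-10:00 at 150 minutes.

150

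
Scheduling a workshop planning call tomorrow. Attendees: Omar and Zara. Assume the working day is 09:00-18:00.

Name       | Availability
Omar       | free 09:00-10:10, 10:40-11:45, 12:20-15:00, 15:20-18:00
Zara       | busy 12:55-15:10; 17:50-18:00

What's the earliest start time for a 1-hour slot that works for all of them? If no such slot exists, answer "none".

09:00

Omar free: 09:00-10:10, 10:40-11:45, 12:20-15:00, 15:20-18:00.
Zara free: 09:00-12:55, 15:10-17:50 (invert busy blocks within the working day).
Omar ∩ Zara: 09:00-10:10, 10:40-11:45, 12:20-12:55, 15:20-17:50.
The first common window of at least 60 minutes is 09:00-10:10, so the earliest start is 09:00.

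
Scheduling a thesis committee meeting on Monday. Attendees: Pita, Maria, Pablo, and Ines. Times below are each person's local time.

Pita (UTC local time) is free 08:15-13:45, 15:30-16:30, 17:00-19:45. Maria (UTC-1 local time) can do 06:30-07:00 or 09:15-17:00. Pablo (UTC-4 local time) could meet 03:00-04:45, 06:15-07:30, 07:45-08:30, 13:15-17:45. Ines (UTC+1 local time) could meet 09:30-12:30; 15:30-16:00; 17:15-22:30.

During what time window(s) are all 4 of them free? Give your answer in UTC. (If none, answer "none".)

Pita in UTC: 08:15-13:45, 15:30-16:30, 17:00-19:45.
Maria in UTC: 07:30-08:00, 10:15-18:00 (add 1h to convert from UTC-1).
Pablo in UTC: 07:00-08:45, 10:15-11:30, 11:45-12:30, 17:15-21:45 (add 4h to convert from UTC-4).
Ines in UTC: 08:30-11:30, 14:30-15:00, 16:15-21:30 (subtract 1h to convert from UTC+1).
Pita ∩ Maria: 10:15-13:45, 15:30-16:30, 17:00-18:00.
Pita ∩ Maria ∩ Pablo: 10:15-11:30, 11:45-12:30, 17:15-18:00.
Pita ∩ Maria ∩ Pablo ∩ Ines: 10:15-11:30, 17:15-18:00.

10:15-11:30, 17:15-18:00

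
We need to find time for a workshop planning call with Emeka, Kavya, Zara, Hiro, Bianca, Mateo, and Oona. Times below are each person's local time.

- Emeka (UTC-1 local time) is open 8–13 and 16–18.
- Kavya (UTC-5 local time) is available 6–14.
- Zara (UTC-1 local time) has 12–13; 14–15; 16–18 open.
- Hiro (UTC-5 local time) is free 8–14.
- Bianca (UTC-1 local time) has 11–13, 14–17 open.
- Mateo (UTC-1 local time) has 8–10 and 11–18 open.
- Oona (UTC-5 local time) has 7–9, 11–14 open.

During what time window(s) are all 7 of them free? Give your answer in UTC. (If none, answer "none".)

Emeka in UTC: 09:00-14:00, 17:00-19:00 (add 1h to convert from UTC-1).
Kavya in UTC: 11:00-19:00 (add 5h to convert from UTC-5).
Zara in UTC: 13:00-14:00, 15:00-16:00, 17:00-19:00 (add 1h to convert from UTC-1).
Hiro in UTC: 13:00-19:00 (add 5h to convert from UTC-5).
Bianca in UTC: 12:00-14:00, 15:00-18:00 (add 1h to convert from UTC-1).
Mateo in UTC: 09:00-11:00, 12:00-19:00 (add 1h to convert from UTC-1).
Oona in UTC: 12:00-14:00, 16:00-19:00 (add 5h to convert from UTC-5).
Emeka ∩ Kavya: 11:00-14:00, 17:00-19:00.
Emeka ∩ Kavya ∩ Zara: 13:00-14:00, 17:00-19:00.
Emeka ∩ Kavya ∩ Zara ∩ Hiro: 13:00-14:00, 17:00-19:00.
Emeka ∩ Kavya ∩ Zara ∩ Hiro ∩ Bianca: 13:00-14:00, 17:00-18:00.
Emeka ∩ Kavya ∩ Zara ∩ Hiro ∩ Bianca ∩ Mateo: 13:00-14:00, 17:00-18:00.
Emeka ∩ Kavya ∩ Zara ∩ Hiro ∩ Bianca ∩ Mateo ∩ Oona: 13:00-14:00, 17:00-18:00.
So the common availability across everyone is 13:00-14:00, 17:00-18:00.

13:00-14:00, 17:00-18:00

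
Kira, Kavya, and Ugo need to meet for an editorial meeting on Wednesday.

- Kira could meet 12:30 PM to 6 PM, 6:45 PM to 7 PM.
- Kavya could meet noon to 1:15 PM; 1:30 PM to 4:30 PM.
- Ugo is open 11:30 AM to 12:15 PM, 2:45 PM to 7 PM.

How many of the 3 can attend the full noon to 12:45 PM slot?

Kavya can make the full 12:00-12:45 slot — that's 1.

1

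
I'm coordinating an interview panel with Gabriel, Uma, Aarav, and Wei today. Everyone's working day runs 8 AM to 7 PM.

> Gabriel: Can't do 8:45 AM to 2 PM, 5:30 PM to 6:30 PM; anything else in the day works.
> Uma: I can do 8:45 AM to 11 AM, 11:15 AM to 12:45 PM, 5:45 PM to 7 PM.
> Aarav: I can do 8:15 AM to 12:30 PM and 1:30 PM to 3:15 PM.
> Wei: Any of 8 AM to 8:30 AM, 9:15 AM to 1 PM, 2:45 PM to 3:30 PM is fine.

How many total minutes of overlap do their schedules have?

0

Gabriel free: 08:00-08:45, 14:00-17:30, 18:30-19:00 (invert busy blocks within the working day).
Uma free: 08:45-11:00, 11:15-12:45, 17:45-19:00.
Aarav free: 08:15-12:30, 13:30-15:15.
Wei free: 08:00-08:30, 09:15-13:00, 14:45-15:30.
Gabriel ∩ Uma: 18:30-19:00.
Gabriel ∩ Uma ∩ Aarav: ∅.
Gabriel ∩ Uma ∩ Aarav ∩ Wei: ∅.
There is no time when everyone is free.
There is no common window, so the total is 0 minutes.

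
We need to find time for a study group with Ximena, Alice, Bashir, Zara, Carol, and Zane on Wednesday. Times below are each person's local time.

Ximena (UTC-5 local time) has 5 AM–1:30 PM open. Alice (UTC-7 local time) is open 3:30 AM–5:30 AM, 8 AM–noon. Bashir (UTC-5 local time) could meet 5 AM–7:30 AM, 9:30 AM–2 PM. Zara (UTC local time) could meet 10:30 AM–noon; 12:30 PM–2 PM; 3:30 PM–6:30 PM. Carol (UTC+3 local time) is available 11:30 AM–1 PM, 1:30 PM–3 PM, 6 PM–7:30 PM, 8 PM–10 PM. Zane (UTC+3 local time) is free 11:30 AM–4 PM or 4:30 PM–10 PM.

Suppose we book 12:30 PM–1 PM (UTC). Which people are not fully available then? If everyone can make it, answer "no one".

Alice, Bashir, Carol

Ximena in UTC: 10:00-18:30 (add 5h to convert from UTC-5).
Alice in UTC: 10:30-12:30, 15:00-19:00 (add 7h to convert from UTC-7).
Bashir in UTC: 10:00-12:30, 14:30-19:00 (add 5h to convert from UTC-5).
Zara in UTC: 10:30-12:00, 12:30-14:00, 15:30-18:30.
Carol in UTC: 08:30-10:00, 10:30-12:00, 15:00-16:30, 17:00-19:00 (subtract 3h to convert from UTC+3).
Zane in UTC: 08:30-13:00, 13:30-19:00 (subtract 3h to convert from UTC+3).
Ximena: free for 12:30-13:00. Alice: not fully free for 12:30-13:00. Bashir: not fully free for 12:30-13:00. Zara: free for 12:30-13:00. Carol: not fully free for 12:30-13:00. Zane: free for 12:30-13:00.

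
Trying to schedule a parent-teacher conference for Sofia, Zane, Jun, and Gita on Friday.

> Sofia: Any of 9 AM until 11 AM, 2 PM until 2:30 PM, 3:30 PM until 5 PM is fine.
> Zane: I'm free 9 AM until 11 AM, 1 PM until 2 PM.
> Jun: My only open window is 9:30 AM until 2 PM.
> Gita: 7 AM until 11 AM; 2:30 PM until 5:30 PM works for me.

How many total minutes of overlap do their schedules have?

90

Sofia ∩ Zane: 09:00-11:00.
Sofia ∩ Zane ∩ Jun: 09:30-11:00.
Sofia ∩ Zane ∩ Jun ∩ Gita: 09:30-11:00.
That's a single block of 90 minutes.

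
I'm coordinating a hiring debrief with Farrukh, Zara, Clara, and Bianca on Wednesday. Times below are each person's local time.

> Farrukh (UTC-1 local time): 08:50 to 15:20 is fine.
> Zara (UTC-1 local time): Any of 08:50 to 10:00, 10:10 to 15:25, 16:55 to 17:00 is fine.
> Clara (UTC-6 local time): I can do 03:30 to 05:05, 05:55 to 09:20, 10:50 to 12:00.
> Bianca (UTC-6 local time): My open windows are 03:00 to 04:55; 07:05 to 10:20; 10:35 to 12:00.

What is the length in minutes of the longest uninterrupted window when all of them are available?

Farrukh in UTC: 09:50-16:20 (add 1h to convert from UTC-1).
Zara in UTC: 09:50-11:00, 11:10-16:25, 17:55-18:00 (add 1h to convert from UTC-1).
Clara in UTC: 09:30-11:05, 11:55-15:20, 16:50-18:00 (add 6h to convert from UTC-6).
Bianca in UTC: 09:00-10:55, 13:05-16:20, 16:35-18:00 (add 6h to convert from UTC-6).
Farrukh ∩ Zara: 09:50-11:00, 11:10-16:20.
Farrukh ∩ Zara ∩ Clara: 09:50-11:00, 11:55-15:20.
Farrukh ∩ Zara ∩ Clara ∩ Bianca: 09:50-10:55, 13:05-15:20.
Those are the intersection windows.
The longest is 13:05-15:20 at 135 minutes.

135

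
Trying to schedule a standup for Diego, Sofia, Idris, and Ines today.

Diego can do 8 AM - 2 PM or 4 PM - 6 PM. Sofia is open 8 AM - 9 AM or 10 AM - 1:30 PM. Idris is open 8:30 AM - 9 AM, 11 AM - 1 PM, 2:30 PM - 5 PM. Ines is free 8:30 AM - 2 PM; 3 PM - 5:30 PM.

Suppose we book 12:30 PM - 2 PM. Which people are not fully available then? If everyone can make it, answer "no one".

Idris, Sofia

Diego: free for 12:30-14:00. Sofia: not fully free for 12:30-14:00. Idris: not fully free for 12:30-14:00. Ines: free for 12:30-14:00.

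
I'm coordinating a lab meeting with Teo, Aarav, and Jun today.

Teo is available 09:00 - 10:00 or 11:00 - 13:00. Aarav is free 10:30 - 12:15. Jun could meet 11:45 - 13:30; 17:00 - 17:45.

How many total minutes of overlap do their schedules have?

Teo ∩ Aarav: 11:00-12:15.
Teo ∩ Aarav ∩ Jun: 11:45-12:15.
That's a single block of 30 minutes.

30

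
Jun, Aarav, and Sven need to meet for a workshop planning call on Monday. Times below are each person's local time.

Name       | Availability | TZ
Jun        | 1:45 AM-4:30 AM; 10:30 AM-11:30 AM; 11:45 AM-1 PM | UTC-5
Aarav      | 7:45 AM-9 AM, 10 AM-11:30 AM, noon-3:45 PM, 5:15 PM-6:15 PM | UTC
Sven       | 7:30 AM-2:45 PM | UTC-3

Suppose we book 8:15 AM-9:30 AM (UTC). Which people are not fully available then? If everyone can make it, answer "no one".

Aarav, Sven

Jun in UTC: 06:45-09:30, 15:30-16:30, 16:45-18:00 (add 5h to convert from UTC-5).
Aarav in UTC: 07:45-09:00, 10:00-11:30, 12:00-15:45, 17:15-18:15.
Sven in UTC: 10:30-17:45 (add 3h to convert from UTC-3).
Jun: free for 08:15-09:30. Aarav: not fully free for 08:15-09:30. Sven: not fully free for 08:15-09:30.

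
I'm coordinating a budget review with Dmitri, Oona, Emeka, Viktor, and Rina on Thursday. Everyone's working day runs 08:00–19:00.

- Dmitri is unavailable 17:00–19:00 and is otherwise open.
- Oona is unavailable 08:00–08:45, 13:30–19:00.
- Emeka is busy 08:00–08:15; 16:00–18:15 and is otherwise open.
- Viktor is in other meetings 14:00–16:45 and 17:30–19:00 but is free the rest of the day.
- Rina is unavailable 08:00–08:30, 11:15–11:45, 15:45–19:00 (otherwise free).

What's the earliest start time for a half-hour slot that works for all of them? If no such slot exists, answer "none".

Dmitri free: 08:00-17:00 (invert busy blocks within the working day).
Oona free: 08:45-13:30 (invert busy blocks within the working day).
Emeka free: 08:15-16:00, 18:15-19:00 (invert busy blocks within the working day).
Viktor free: 08:00-14:00, 16:45-17:30 (invert busy blocks within the working day).
Rina free: 08:30-11:15, 11:45-15:45 (invert busy blocks within the working day).
Dmitri ∩ Oona: 08:45-13:30.
Dmitri ∩ Oona ∩ Emeka: 08:45-13:30.
Dmitri ∩ Oona ∩ Emeka ∩ Viktor: 08:45-13:30.
Dmitri ∩ Oona ∩ Emeka ∩ Viktor ∩ Rina: 08:45-11:15, 11:45-13:30.
The first common window of at least 30 minutes is 08:45-11:15, so the earliest start is 08:45.

08:45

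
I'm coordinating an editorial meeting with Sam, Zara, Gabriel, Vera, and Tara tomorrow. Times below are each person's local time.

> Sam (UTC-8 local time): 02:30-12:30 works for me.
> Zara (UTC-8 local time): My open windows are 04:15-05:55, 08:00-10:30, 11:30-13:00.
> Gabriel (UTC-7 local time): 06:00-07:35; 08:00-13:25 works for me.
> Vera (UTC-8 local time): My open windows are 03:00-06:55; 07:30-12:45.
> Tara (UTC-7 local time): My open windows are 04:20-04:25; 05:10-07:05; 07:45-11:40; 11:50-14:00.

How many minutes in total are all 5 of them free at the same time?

260

Sam in UTC: 10:30-20:30 (add 8h to convert from UTC-8).
Zara in UTC: 12:15-13:55, 16:00-18:30, 19:30-21:00 (add 8h to convert from UTC-8).
Gabriel in UTC: 13:00-14:35, 15:00-20:25 (add 7h to convert from UTC-7).
Vera in UTC: 11:00-14:55, 15:30-20:45 (add 8h to convert from UTC-8).
Tara in UTC: 11:20-11:25, 12:10-14:05, 14:45-18:40, 18:50-21:00 (add 7h to convert from UTC-7).
Sam ∩ Zara: 12:15-13:55, 16:00-18:30, 19:30-20:30.
Sam ∩ Zara ∩ Gabriel: 13:00-13:55, 16:00-18:30, 19:30-20:25.
Sam ∩ Zara ∩ Gabriel ∩ Vera: 13:00-13:55, 16:00-18:30, 19:30-20:25.
Sam ∩ Zara ∩ Gabriel ∩ Vera ∩ Tara: 13:00-13:55, 16:00-18:30, 19:30-20:25.
Summing the common windows: 55 + 150 + 55 = 260 minutes.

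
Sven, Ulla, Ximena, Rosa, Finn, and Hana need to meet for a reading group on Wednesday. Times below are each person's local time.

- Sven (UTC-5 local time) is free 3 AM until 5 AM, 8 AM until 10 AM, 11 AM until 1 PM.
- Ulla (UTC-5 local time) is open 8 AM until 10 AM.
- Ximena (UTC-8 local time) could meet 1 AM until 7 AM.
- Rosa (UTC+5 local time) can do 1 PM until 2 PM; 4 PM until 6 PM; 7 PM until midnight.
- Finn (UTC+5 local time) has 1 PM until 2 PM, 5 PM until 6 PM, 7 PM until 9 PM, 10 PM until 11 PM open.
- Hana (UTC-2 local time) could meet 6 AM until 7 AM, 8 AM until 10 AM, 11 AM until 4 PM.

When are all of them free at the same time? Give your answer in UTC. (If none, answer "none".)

Sven in UTC: 08:00-10:00, 13:00-15:00, 16:00-18:00 (add 5h to convert from UTC-5).
Ulla in UTC: 13:00-15:00 (add 5h to convert from UTC-5).
Ximena in UTC: 09:00-15:00 (add 8h to convert from UTC-8).
Rosa in UTC: 08:00-09:00, 11:00-13:00, 14:00-19:00 (subtract 5h to convert from UTC+5).
Finn in UTC: 08:00-09:00, 12:00-13:00, 14:00-16:00, 17:00-18:00 (subtract 5h to convert from UTC+5).
Hana in UTC: 08:00-09:00, 10:00-12:00, 13:00-18:00 (add 2h to convert from UTC-2).
Sven ∩ Ulla: 13:00-15:00.
Sven ∩ Ulla ∩ Ximena: 13:00-15:00.
Sven ∩ Ulla ∩ Ximena ∩ Rosa: 14:00-15:00.
Sven ∩ Ulla ∩ Ximena ∩ Rosa ∩ Finn: 14:00-15:00.
Sven ∩ Ulla ∩ Ximena ∩ Rosa ∩ Finn ∩ Hana: 14:00-15:00.
Those are the intersection windows.

14:00-15:00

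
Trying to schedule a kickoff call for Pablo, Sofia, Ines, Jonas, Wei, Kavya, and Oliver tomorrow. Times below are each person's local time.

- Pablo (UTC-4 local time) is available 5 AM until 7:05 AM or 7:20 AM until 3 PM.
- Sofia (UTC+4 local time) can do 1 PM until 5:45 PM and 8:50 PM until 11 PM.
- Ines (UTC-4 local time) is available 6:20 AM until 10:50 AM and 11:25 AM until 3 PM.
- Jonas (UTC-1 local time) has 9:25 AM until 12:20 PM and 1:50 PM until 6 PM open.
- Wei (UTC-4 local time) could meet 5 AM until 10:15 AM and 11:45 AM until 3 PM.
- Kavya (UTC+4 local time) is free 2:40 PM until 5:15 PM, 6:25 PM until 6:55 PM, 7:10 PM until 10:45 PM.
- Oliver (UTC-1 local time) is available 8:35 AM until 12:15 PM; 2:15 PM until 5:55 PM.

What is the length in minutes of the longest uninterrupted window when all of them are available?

115

Pablo in UTC: 09:00-11:05, 11:20-19:00 (add 4h to convert from UTC-4).
Sofia in UTC: 09:00-13:45, 16:50-19:00 (subtract 4h to convert from UTC+4).
Ines in UTC: 10:20-14:50, 15:25-19:00 (add 4h to convert from UTC-4).
Jonas in UTC: 10:25-13:20, 14:50-19:00 (add 1h to convert from UTC-1).
Wei in UTC: 09:00-14:15, 15:45-19:00 (add 4h to convert from UTC-4).
Kavya in UTC: 10:40-13:15, 14:25-14:55, 15:10-18:45 (subtract 4h to convert from UTC+4).
Oliver in UTC: 09:35-13:15, 15:15-18:55 (add 1h to convert from UTC-1).
Pablo ∩ Sofia: 09:00-11:05, 11:20-13:45, 16:50-19:00.
Pablo ∩ Sofia ∩ Ines: 10:20-11:05, 11:20-13:45, 16:50-19:00.
Pablo ∩ Sofia ∩ Ines ∩ Jonas: 10:25-11:05, 11:20-13:20, 16:50-19:00.
Pablo ∩ Sofia ∩ Ines ∩ Jonas ∩ Wei: 10:25-11:05, 11:20-13:20, 16:50-19:00.
Pablo ∩ Sofia ∩ Ines ∩ Jonas ∩ Wei ∩ Kavya: 10:40-11:05, 11:20-13:15, 16:50-18:45.
Pablo ∩ Sofia ∩ Ines ∩ Jonas ∩ Wei ∩ Kavya ∩ Oliver: 10:40-11:05, 11:20-13:15, 16:50-18:45.
Those are the intersection windows.
The longest is 11:20-13:15 at 115 minutes.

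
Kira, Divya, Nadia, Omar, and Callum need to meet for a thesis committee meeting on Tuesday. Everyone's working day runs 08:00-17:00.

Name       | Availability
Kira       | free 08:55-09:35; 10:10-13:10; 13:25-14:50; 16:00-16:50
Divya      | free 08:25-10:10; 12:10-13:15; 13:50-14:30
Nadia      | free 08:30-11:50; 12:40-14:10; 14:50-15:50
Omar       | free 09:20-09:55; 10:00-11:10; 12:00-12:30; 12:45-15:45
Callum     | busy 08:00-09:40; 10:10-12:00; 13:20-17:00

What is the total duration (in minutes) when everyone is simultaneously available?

Kira free: 08:55-09:35, 10:10-13:10, 13:25-14:50, 16:00-16:50.
Divya free: 08:25-10:10, 12:10-13:15, 13:50-14:30.
Nadia free: 08:30-11:50, 12:40-14:10, 14:50-15:50.
Omar free: 09:20-09:55, 10:00-11:10, 12:00-12:30, 12:45-15:45.
Callum free: 09:40-10:10, 12:00-13:20 (invert busy blocks within the working day).
Kira ∩ Divya: 08:55-09:35, 12:10-13:10, 13:50-14:30.
Kira ∩ Divya ∩ Nadia: 08:55-09:35, 12:40-13:10, 13:50-14:10.
Kira ∩ Divya ∩ Nadia ∩ Omar: 09:20-09:35, 12:45-13:10, 13:50-14:10.
Kira ∩ Divya ∩ Nadia ∩ Omar ∩ Callum: 12:45-13:10.
That's a single block of 25 minutes.

25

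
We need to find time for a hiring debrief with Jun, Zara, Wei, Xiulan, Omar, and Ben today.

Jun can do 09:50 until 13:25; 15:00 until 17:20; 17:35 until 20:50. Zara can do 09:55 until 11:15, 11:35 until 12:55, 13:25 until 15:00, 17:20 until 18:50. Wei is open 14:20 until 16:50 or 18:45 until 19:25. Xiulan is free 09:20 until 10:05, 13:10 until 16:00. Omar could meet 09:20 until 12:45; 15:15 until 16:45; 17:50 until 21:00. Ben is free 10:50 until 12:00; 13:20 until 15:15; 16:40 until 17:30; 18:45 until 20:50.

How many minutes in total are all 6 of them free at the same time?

Jun ∩ Zara: 09:55-11:15, 11:35-12:55, 17:35-18:50.
Jun ∩ Zara ∩ Wei: 18:45-18:50.
Jun ∩ Zara ∩ Wei ∩ Xiulan: ∅.
Jun ∩ Zara ∩ Wei ∩ Xiulan ∩ Omar: ∅.
Jun ∩ Zara ∩ Wei ∩ Xiulan ∩ Omar ∩ Ben: ∅.
There is no time when everyone is free.
There is no common window, so the total is 0 minutes.

0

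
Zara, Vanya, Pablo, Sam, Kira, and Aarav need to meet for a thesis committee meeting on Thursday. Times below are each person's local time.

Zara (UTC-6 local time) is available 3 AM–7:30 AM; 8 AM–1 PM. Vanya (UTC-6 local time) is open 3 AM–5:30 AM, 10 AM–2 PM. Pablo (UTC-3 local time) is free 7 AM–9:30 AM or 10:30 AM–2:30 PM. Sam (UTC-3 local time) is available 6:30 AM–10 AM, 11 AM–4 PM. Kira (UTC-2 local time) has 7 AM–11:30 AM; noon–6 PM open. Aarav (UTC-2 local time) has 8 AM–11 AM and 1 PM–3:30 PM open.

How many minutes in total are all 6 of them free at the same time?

Zara in UTC: 09:00-13:30, 14:00-19:00 (add 6h to convert from UTC-6).
Vanya in UTC: 09:00-11:30, 16:00-20:00 (add 6h to convert from UTC-6).
Pablo in UTC: 10:00-12:30, 13:30-17:30 (add 3h to convert from UTC-3).
Sam in UTC: 09:30-13:00, 14:00-19:00 (add 3h to convert from UTC-3).
Kira in UTC: 09:00-13:30, 14:00-20:00 (add 2h to convert from UTC-2).
Aarav in UTC: 10:00-13:00, 15:00-17:30 (add 2h to convert from UTC-2).
Zara ∩ Vanya: 09:00-11:30, 16:00-19:00.
Zara ∩ Vanya ∩ Pablo: 10:00-11:30, 16:00-17:30.
Zara ∩ Vanya ∩ Pablo ∩ Sam: 10:00-11:30, 16:00-17:30.
Zara ∩ Vanya ∩ Pablo ∩ Sam ∩ Kira: 10:00-11:30, 16:00-17:30.
Zara ∩ Vanya ∩ Pablo ∩ Sam ∩ Kira ∩ Aarav: 10:00-11:30, 16:00-17:30.
Summing the common windows: 90 + 90 = 180 minutes.

180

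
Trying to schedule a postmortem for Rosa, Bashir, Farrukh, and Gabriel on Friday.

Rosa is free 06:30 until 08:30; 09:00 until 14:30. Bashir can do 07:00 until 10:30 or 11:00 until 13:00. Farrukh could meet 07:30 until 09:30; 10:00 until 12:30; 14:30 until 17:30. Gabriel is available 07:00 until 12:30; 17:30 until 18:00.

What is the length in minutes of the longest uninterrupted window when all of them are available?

Rosa ∩ Bashir: 07:00-08:30, 09:00-10:30, 11:00-13:00.
Rosa ∩ Bashir ∩ Farrukh: 07:30-08:30, 09:00-09:30, 10:00-10:30, 11:00-12:30.
Rosa ∩ Bashir ∩ Farrukh ∩ Gabriel: 07:30-08:30, 09:00-09:30, 10:00-10:30, 11:00-12:30.
So the common availability across everyone is 07:30-08:30, 09:00-09:30, 10:00-10:30, 11:00-12:30.
The longest is 11:00-12:30 at 90 minutes.

90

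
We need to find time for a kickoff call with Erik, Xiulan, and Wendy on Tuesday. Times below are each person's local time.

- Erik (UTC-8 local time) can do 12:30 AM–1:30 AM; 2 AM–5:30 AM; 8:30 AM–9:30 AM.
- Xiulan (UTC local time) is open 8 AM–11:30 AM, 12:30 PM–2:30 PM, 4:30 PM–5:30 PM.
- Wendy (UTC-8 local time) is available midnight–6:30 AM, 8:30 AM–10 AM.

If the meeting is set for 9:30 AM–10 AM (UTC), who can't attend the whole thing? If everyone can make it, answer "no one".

Erik in UTC: 08:30-09:30, 10:00-13:30, 16:30-17:30 (add 8h to convert from UTC-8).
Xiulan in UTC: 08:00-11:30, 12:30-14:30, 16:30-17:30.
Wendy in UTC: 08:00-14:30, 16:30-18:00 (add 8h to convert from UTC-8).
Erik: not fully free for 09:30-10:00. Xiulan: free for 09:30-10:00. Wendy: free for 09:30-10:00.

Erik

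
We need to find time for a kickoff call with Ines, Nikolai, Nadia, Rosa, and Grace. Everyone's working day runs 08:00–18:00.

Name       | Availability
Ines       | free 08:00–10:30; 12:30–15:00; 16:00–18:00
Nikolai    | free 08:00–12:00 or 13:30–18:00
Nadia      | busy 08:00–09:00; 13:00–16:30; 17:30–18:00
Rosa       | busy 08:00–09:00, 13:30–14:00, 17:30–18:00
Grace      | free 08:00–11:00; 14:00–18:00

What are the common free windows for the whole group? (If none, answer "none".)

09:00-10:30, 16:30-17:30

Ines free: 08:00-10:30, 12:30-15:00, 16:00-18:00.
Nikolai free: 08:00-12:00, 13:30-18:00.
Nadia free: 09:00-13:00, 16:30-17:30 (invert busy blocks within the working day).
Rosa free: 09:00-13:30, 14:00-17:30 (invert busy blocks within the working day).
Grace free: 08:00-11:00, 14:00-18:00.
Ines ∩ Nikolai: 08:00-10:30, 13:30-15:00, 16:00-18:00.
Ines ∩ Nikolai ∩ Nadia: 09:00-10:30, 16:30-17:30.
Ines ∩ Nikolai ∩ Nadia ∩ Rosa: 09:00-10:30, 16:30-17:30.
Ines ∩ Nikolai ∩ Nadia ∩ Rosa ∩ Grace: 09:00-10:30, 16:30-17:30.
Those are the intersection windows.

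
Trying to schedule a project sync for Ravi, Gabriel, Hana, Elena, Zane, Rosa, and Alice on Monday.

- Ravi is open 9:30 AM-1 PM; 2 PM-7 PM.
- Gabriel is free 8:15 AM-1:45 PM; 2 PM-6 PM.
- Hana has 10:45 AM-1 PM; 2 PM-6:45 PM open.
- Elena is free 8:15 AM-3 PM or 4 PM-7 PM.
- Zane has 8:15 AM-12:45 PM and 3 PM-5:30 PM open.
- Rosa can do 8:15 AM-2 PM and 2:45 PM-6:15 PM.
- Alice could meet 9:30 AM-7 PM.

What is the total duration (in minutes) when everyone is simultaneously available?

Ravi ∩ Gabriel: 09:30-13:00, 14:00-18:00.
Ravi ∩ Gabriel ∩ Hana: 10:45-13:00, 14:00-18:00.
Ravi ∩ Gabriel ∩ Hana ∩ Elena: 10:45-13:00, 14:00-15:00, 16:00-18:00.
Ravi ∩ Gabriel ∩ Hana ∩ Elena ∩ Zane: 10:45-12:45, 16:00-17:30.
Ravi ∩ Gabriel ∩ Hana ∩ Elena ∩ Zane ∩ Rosa: 10:45-12:45, 16:00-17:30.
Ravi ∩ Gabriel ∩ Hana ∩ Elena ∩ Zane ∩ Rosa ∩ Alice: 10:45-12:45, 16:00-17:30.
Summing the common windows: 120 + 90 = 210 minutes.

210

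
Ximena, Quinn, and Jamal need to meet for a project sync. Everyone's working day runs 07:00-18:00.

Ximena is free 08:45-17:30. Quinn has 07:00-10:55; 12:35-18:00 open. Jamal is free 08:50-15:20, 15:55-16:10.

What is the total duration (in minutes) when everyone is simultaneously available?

Ximena ∩ Quinn: 08:45-10:55, 12:35-17:30.
Ximena ∩ Quinn ∩ Jamal: 08:50-10:55, 12:35-15:20, 15:55-16:10.
Those are the intersection windows.
Summing the common windows: 125 + 165 + 15 = 305 minutes.

305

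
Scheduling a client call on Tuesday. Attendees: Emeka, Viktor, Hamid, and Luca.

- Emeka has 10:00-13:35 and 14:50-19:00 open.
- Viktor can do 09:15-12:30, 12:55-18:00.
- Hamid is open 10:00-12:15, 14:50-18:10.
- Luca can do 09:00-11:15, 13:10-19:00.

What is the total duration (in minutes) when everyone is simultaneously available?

Emeka ∩ Viktor: 10:00-12:30, 12:55-13:35, 14:50-18:00.
Emeka ∩ Viktor ∩ Hamid: 10:00-12:15, 14:50-18:00.
Emeka ∩ Viktor ∩ Hamid ∩ Luca: 10:00-11:15, 14:50-18:00.
So the common availability across everyone is 10:00-11:15, 14:50-18:00.
Summing the common windows: 75 + 190 = 265 minutes.

265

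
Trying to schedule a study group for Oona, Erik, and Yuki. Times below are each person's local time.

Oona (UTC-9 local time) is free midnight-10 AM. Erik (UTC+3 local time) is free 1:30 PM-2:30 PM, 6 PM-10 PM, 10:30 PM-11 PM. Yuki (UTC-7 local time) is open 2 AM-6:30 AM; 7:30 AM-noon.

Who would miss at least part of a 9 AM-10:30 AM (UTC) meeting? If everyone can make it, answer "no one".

Erik

Oona in UTC: 09:00-19:00 (add 9h to convert from UTC-9).
Erik in UTC: 10:30-11:30, 15:00-19:00, 19:30-20:00 (subtract 3h to convert from UTC+3).
Yuki in UTC: 09:00-13:30, 14:30-19:00 (add 7h to convert from UTC-7).
Oona: free for 09:00-10:30. Erik: not fully free for 09:00-10:30. Yuki: free for 09:00-10:30.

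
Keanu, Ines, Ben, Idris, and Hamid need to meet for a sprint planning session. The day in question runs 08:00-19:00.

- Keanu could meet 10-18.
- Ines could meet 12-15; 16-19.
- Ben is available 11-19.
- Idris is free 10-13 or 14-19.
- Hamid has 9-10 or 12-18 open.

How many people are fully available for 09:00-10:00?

Hamid can make the full 09:00-10:00 slot — that's 1.

1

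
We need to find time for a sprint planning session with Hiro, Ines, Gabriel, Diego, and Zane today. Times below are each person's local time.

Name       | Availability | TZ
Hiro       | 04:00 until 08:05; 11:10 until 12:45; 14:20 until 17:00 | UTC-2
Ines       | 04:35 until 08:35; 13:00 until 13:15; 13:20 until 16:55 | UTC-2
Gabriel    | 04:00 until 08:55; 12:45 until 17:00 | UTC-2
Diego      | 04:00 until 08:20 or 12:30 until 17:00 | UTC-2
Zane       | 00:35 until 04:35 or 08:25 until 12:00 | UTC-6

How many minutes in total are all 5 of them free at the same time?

Hiro in UTC: 06:00-10:05, 13:10-14:45, 16:20-19:00 (add 2h to convert from UTC-2).
Ines in UTC: 06:35-10:35, 15:00-15:15, 15:20-18:55 (add 2h to convert from UTC-2).
Gabriel in UTC: 06:00-10:55, 14:45-19:00 (add 2h to convert from UTC-2).
Diego in UTC: 06:00-10:20, 14:30-19:00 (add 2h to convert from UTC-2).
Zane in UTC: 06:35-10:35, 14:25-18:00 (add 6h to convert from UTC-6).
Hiro ∩ Ines: 06:35-10:05, 16:20-18:55.
Hiro ∩ Ines ∩ Gabriel: 06:35-10:05, 16:20-18:55.
Hiro ∩ Ines ∩ Gabriel ∩ Diego: 06:35-10:05, 16:20-18:55.
Hiro ∩ Ines ∩ Gabriel ∩ Diego ∩ Zane: 06:35-10:05, 16:20-18:00.
Those are the intersection windows.
Summing the common windows: 210 + 100 = 310 minutes.

310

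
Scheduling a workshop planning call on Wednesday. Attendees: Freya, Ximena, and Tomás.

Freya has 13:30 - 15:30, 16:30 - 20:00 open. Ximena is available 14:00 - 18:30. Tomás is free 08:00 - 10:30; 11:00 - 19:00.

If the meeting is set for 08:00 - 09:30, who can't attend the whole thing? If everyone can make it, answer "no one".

Freya, Ximena

Freya: not fully free for 08:00-09:30. Ximena: not fully free for 08:00-09:30. Tomás: free for 08:00-09:30.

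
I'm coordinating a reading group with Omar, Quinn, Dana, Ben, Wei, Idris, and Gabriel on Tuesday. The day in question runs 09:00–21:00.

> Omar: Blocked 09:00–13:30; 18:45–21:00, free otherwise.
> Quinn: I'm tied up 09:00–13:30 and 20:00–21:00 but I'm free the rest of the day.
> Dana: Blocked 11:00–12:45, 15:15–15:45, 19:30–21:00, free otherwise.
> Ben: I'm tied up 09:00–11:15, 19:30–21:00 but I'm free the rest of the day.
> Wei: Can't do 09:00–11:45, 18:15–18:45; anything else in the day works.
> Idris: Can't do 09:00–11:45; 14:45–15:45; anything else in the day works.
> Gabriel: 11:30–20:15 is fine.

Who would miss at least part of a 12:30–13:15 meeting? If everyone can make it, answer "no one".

Dana, Omar, Quinn

Omar free: 13:30-18:45 (invert busy blocks within the working day).
Quinn free: 13:30-20:00 (invert busy blocks within the working day).
Dana free: 09:00-11:00, 12:45-15:15, 15:45-19:30 (invert busy blocks within the working day).
Ben free: 11:15-19:30 (invert busy blocks within the working day).
Wei free: 11:45-18:15, 18:45-21:00 (invert busy blocks within the working day).
Idris free: 11:45-14:45, 15:45-21:00 (invert busy blocks within the working day).
Gabriel free: 11:30-20:15.
Omar: not fully free for 12:30-13:15. Quinn: not fully free for 12:30-13:15. Dana: not fully free for 12:30-13:15. Ben: free for 12:30-13:15. Wei: free for 12:30-13:15. Idris: free for 12:30-13:15. Gabriel: free for 12:30-13:15.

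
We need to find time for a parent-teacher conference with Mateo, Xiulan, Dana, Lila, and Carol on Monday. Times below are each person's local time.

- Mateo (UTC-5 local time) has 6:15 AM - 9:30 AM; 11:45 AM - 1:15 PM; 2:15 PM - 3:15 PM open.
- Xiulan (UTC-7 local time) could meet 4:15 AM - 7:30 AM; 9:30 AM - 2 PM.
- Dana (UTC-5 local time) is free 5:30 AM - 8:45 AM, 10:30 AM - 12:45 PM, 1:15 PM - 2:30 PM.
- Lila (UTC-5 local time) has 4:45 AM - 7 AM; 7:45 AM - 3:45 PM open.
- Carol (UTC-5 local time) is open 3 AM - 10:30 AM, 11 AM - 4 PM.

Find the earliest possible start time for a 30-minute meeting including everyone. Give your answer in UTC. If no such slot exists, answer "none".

Mateo in UTC: 11:15-14:30, 16:45-18:15, 19:15-20:15 (add 5h to convert from UTC-5).
Xiulan in UTC: 11:15-14:30, 16:30-21:00 (add 7h to convert from UTC-7).
Dana in UTC: 10:30-13:45, 15:30-17:45, 18:15-19:30 (add 5h to convert from UTC-5).
Lila in UTC: 09:45-12:00, 12:45-20:45 (add 5h to convert from UTC-5).
Carol in UTC: 08:00-15:30, 16:00-21:00 (add 5h to convert from UTC-5).
Mateo ∩ Xiulan: 11:15-14:30, 16:45-18:15, 19:15-20:15.
Mateo ∩ Xiulan ∩ Dana: 11:15-13:45, 16:45-17:45, 19:15-19:30.
Mateo ∩ Xiulan ∩ Dana ∩ Lila: 11:15-12:00, 12:45-13:45, 16:45-17:45, 19:15-19:30.
Mateo ∩ Xiulan ∩ Dana ∩ Lila ∩ Carol: 11:15-12:00, 12:45-13:45, 16:45-17:45, 19:15-19:30.
The first common window of at least 30 minutes is 11:15-12:00, so the earliest start is 11:15.

11:15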